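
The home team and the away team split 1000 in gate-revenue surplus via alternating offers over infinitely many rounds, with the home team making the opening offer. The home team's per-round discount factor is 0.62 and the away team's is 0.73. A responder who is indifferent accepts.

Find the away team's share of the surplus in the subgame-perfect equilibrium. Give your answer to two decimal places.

In a stationary SPE each proposer offers the other exactly their discounted continuation value.
If the home team keeps x when proposing and the away team keeps y when proposing, then x = 1000 − 0.73y and y = 1000 − 0.62x.
Solving: x = 1000(1 − 0.73) / (1 − 0.62·0.73) = 270 / 0.5474 ≈ 493.2408.
The away team gets 1000 − 493.2408 ≈ 506.7592.

506.76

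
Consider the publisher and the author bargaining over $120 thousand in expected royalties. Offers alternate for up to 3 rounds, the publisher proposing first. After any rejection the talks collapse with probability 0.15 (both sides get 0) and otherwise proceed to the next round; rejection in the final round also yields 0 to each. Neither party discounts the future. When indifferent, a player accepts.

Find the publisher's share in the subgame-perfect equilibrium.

104.7

By backward induction:
Round 3 (the publisher proposes): rejection yields 0 for the author; the publisher offers 0 and keeps 120.
Round 2 (the author proposes): rejecting gives the publisher an expected 0.85 × 120 = 102. The author offers 102 and keeps 120 − 102 = 18.
Round 1 (the publisher proposes): rejecting gives the author an expected 0.85 × 18 = 15.3. The publisher offers 15.3 and keeps 120 − 15.3 = 104.7.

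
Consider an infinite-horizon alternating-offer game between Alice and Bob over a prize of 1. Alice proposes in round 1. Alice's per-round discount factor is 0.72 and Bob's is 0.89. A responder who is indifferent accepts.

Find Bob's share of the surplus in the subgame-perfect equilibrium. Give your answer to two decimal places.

In a stationary SPE each proposer offers the other exactly their discounted continuation value.
If Alice keeps x when proposing and Bob keeps y when proposing, then x = 1 − 0.89y and y = 1 − 0.72x.
Solving: x = 1(1 − 0.89) / (1 − 0.72·0.89) = 0.11 / 0.3592 ≈ 0.3062.
Bob gets 1 − 0.3062 ≈ 0.6938.

0.69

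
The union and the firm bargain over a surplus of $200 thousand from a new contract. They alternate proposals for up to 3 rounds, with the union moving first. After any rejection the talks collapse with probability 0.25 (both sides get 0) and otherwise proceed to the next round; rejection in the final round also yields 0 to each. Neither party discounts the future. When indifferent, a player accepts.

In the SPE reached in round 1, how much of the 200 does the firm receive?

Round 3 (the union proposes): the firm will accept anything ≥ 0, so the union offers 0 and keeps 200.
Round 2 (the firm proposes): rejecting gives the union an expected 0.75 × 200 = 150; the firm offers that and keeps 50.
Round 1 (the union proposes): rejecting gives the firm an expected 0.75 × 50 = 37.5. The union offers 37.5 and keeps 200 − 37.5 = 162.5.

37.5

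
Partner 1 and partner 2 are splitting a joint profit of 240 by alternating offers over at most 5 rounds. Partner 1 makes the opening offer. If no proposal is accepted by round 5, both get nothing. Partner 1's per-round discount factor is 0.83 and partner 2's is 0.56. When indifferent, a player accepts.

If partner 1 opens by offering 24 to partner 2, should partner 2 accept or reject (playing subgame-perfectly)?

Round 5 (partner 1 proposes): partner 2 will accept anything ≥ 0, so partner 1 offers 0 and keeps 240.
Round 4 (partner 2 proposes): partner 1 can get 240 next round, worth 0.83 × 240 = 199.2 now. Partner 2 offers 199.2 and keeps 240 − 199.2 = 40.8.
Round 3 (partner 1 proposes): partner 2 can get 40.8 next round, worth 0.56 × 40.8 = 22.848 now; partner 1 offers that and keeps 217.152.
Round 2 (partner 2 proposes): partner 1 can get 217.152 next round, worth 0.83 × 217.152 = 180.23616 now, so partner 2 offers 180.23616, keeping 59.76384.
So by rejecting in round 1, partner 2 gets 59.76384 next round, worth 0.56 × 59.76384 = 33.4677504 now.
Offer 24 < 33.4677504, so partner 2 rejects.

Reject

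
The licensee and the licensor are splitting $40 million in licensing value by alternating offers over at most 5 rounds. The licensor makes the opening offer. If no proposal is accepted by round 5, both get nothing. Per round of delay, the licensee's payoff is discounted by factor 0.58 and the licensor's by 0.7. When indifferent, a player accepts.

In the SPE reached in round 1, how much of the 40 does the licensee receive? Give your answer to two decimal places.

9.79

Round 5 (the licensor proposes): rejection yields 0 for the licensee; the licensor offers 0 and keeps 40.
Round 4 (the licensee proposes): the licensor can get 40 next round, worth 0.7 × 40 = 28 now. The licensee offers 28 and keeps 40 − 28 = 12.
Round 3 (the licensor proposes): the licensee can get 12 next round, worth 0.58 × 12 = 6.96 now. The licensor offers 6.96 and keeps 40 − 6.96 = 33.04.
Round 2 (the licensee proposes): the licensor can get 33.04 next round, worth 0.7 × 33.04 = 23.128 now; the licensee offers that and keeps 16.872.
Round 1 (the licensor proposes): the licensee can get 16.872 next round, worth 0.58 × 16.872 = 9.78576 now. The licensor offers 9.78576 and keeps 40 − 9.78576 = 30.21424.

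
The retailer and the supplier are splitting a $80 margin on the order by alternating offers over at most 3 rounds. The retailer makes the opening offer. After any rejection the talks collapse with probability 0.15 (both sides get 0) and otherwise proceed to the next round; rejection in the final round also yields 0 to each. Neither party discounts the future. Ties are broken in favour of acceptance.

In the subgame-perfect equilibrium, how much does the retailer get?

Round 3 (the retailer proposes): rejection yields 0 for the supplier; the retailer offers 0 and keeps 80.
Round 2 (the supplier proposes): rejecting gives the retailer an expected 0.85 × 80 = 68; the supplier offers that and keeps 12.
Round 1 (the retailer proposes): rejecting gives the supplier an expected 0.85 × 12 = 10.2; the retailer offers that and keeps 69.8.

69.8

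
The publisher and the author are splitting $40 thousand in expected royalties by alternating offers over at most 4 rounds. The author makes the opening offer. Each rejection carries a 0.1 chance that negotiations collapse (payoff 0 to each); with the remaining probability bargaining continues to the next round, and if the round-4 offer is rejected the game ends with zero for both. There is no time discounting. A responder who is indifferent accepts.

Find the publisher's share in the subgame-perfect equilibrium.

Round 4 (the publisher proposes): the author will accept anything ≥ 0, so the publisher offers 0 and keeps 40.
Round 3 (the author proposes): rejecting gives the publisher an expected 0.9 × 40 = 36; the author offers that and keeps 4.
Round 2 (the publisher proposes): rejecting gives the author an expected 0.9 × 4 = 3.6. The publisher offers 3.6 and keeps 40 − 3.6 = 36.4.
Round 1 (the author proposes): rejecting gives the publisher an expected 0.9 × 36.4 = 32.76; the author offers that and keeps 7.24.

32.76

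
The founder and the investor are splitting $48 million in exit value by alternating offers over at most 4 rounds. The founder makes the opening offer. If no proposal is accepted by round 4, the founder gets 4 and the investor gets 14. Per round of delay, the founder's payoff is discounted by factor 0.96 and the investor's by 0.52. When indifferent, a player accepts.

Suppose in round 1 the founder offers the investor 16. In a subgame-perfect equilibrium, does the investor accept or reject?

Round 4 (the investor proposes): the founder gets 4 if talks fail, so the investor offers 4 and keeps 44.
Round 3 (the founder proposes): the investor can get 44 next round, worth 0.52 × 44 = 22.88 now; the founder offers that and keeps 25.12.
Round 2 (the investor proposes): the founder can get 25.12 next round, worth 0.96 × 25.12 = 24.1152 now, so the investor offers 24.1152, keeping 23.8848.
So by rejecting in round 1, the investor gets 23.8848 next round, worth 0.52 × 23.8848 = 12.420096 now.
Offer 16 ≥ 12.420096, so the investor accepts.

Accept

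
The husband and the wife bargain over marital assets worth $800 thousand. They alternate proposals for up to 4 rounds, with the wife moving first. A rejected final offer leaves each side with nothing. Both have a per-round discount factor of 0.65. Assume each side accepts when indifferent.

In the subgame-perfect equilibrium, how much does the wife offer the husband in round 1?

By backward induction:
Round 4 (the husband proposes): the wife will accept anything ≥ 0, so the husband offers 0 and keeps 800.
Round 3 (the wife proposes): the husband can get 800 next round, worth 0.65 × 800 = 520 now; the wife offers that and keeps 280.
Round 2 (the husband proposes): the wife can get 280 next round, worth 0.65 × 280 = 182 now, so the husband offers 182, keeping 618.
Round 1 (the wife proposes): the husband can get 618 next round, worth 0.65 × 618 = 401.7 now, so the wife offers 401.7, keeping 398.3.

401.7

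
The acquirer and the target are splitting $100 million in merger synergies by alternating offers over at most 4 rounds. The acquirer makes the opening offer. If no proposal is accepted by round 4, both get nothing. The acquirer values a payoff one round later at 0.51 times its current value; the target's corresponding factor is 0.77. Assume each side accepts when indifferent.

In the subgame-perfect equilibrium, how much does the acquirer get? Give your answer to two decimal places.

32.03

By backward induction:
Round 4 (the target proposes): rejection yields 0 for the acquirer; the target offers 0 and keeps 100.
Round 3 (the acquirer proposes): the target can get 100 next round, worth 0.77 × 100 = 77 now. The acquirer offers 77 and keeps 100 − 77 = 23.
Round 2 (the target proposes): the acquirer can get 23 next round, worth 0.51 × 23 = 11.73 now; the target offers that and keeps 88.27.
Round 1 (the acquirer proposes): the target can get 88.27 next round, worth 0.77 × 88.27 = 67.9679 now. The acquirer offers 67.9679 and keeps 100 − 67.9679 = 32.0321.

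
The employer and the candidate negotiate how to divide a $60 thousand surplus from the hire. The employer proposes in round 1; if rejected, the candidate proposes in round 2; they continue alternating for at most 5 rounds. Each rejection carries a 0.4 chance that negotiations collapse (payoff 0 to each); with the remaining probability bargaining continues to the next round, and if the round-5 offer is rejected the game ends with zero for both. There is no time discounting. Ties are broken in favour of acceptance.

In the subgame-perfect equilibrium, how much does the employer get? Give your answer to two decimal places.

40.42

Round 5 (the employer proposes): the candidate will accept anything ≥ 0, so the employer offers 0 and keeps 60.
Round 4 (the candidate proposes): rejecting gives the employer an expected 0.6 × 60 = 36; the candidate offers that and keeps 24.
Round 3 (the employer proposes): rejecting gives the candidate an expected 0.6 × 24 = 14.4, so the employer offers 14.4, keeping 45.6.
Round 2 (the candidate proposes): rejecting gives the employer an expected 0.6 × 45.6 = 27.36; the candidate offers that and keeps 32.64.
Round 1 (the employer proposes): rejecting gives the candidate an expected 0.6 × 32.64 = 19.584; the employer offers that and keeps 40.416.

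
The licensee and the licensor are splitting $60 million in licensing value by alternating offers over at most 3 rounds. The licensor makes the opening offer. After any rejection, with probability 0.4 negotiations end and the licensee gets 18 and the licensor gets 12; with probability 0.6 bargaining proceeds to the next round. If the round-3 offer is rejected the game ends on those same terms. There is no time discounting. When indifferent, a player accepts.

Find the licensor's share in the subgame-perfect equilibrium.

Round 3 (the licensor proposes): the licensee gets 18 if talks fail, so the licensor offers 18 and keeps 42.
Round 2 (the licensee proposes): rejecting gives the licensor an expected 0.6 × 42 + 0.4 × 12 = 30, so the licensee offers 30, keeping 30.
Round 1 (the licensor proposes): rejecting gives the licensee an expected 0.6 × 30 + 0.4 × 18 = 25.2; the licensor offers that and keeps 34.8.

34.8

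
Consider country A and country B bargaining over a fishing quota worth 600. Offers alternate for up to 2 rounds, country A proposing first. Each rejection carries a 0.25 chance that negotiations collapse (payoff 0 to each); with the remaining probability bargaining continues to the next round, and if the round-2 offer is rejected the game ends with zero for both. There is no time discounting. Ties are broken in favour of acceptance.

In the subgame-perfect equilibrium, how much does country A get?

150

Round 2 (country B proposes): country A will accept anything ≥ 0, so country B offers 0 and keeps 600.
Round 1 (country A proposes): rejecting gives country B an expected 0.75 × 600 = 450. Country A offers 450 and keeps 600 − 450 = 150.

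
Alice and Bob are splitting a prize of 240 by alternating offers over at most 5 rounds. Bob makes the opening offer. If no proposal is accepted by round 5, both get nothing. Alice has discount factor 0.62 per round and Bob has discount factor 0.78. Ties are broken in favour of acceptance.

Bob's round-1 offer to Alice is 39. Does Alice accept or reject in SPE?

Reject

Round 5 (Bob proposes): rejection yields 0 for Alice; Bob offers 0 and keeps 240.
Round 4 (Alice proposes): Bob can get 240 next round, worth 0.78 × 240 = 187.2 now, so Alice offers 187.2, keeping 52.8.
Round 3 (Bob proposes): Alice can get 52.8 next round, worth 0.62 × 52.8 = 32.736 now. Bob offers 32.736 and keeps 240 − 32.736 = 207.264.
Round 2 (Alice proposes): Bob can get 207.264 next round, worth 0.78 × 207.264 = 161.66592 now; Alice offers that and keeps 78.33408.
So by rejecting in round 1, Alice gets 78.33408 next round, worth 0.62 × 78.33408 = 48.5671296 now.
Offer 39 < 48.5671296, so Alice rejects.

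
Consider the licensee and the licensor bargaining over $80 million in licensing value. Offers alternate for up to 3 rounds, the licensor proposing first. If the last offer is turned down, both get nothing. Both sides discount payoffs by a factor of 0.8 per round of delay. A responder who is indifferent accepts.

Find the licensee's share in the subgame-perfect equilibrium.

By backward induction:
Round 3 (the licensor proposes): rejection yields 0 for the licensee; the licensor offers 0 and keeps 80.
Round 2 (the licensee proposes): the licensor can get 80 next round, worth 0.8 × 80 = 64 now, so the licensee offers 64, keeping 16.
Round 1 (the licensor proposes): the licensee can get 16 next round, worth 0.8 × 16 = 12.8 now. The licensor offers 12.8 and keeps 80 − 12.8 = 67.2.

12.8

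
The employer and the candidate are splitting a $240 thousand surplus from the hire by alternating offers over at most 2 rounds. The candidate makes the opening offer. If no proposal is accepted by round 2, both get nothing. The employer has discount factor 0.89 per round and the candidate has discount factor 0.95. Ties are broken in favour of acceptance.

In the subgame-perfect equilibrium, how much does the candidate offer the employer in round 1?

Round 2 (the employer proposes): rejection yields 0 for the candidate; the employer offers 0 and keeps 240.
Round 1 (the candidate proposes): the employer can get 240 next round, worth 0.89 × 240 = 213.6 now; the candidate offers that and keeps 26.4.

213.6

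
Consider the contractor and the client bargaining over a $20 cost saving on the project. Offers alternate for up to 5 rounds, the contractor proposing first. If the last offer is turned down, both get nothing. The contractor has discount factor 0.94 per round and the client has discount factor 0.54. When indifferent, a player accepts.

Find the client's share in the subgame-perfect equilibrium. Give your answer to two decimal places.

Round 5 (the contractor proposes): the client will accept anything ≥ 0, so the contractor offers 0 and keeps 20.
Round 4 (the client proposes): the contractor can get 20 next round, worth 0.94 × 20 = 18.8 now; the client offers that and keeps 1.2.
Round 3 (the contractor proposes): the client can get 1.2 next round, worth 0.54 × 1.2 = 0.648 now. The contractor offers 0.648 and keeps 20 − 0.648 = 19.352.
Round 2 (the client proposes): the contractor can get 19.352 next round, worth 0.94 × 19.352 = 18.19088 now; the client offers that and keeps 1.80912.
Round 1 (the contractor proposes): the client can get 1.80912 next round, worth 0.54 × 1.80912 = 0.9769248 now, so the contractor offers 0.9769248, keeping 19.0230752.

0.98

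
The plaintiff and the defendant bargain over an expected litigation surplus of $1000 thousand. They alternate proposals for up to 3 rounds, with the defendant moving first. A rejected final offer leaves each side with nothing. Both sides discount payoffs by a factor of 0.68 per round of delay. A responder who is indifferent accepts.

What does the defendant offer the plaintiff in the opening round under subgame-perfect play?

217.6

Round 3 (the defendant proposes): rejection yields 0 for the plaintiff; the defendant offers 0 and keeps 1000.
Round 2 (the plaintiff proposes): the defendant can get 1000 next round, worth 0.68 × 1000 = 680 now; the plaintiff offers that and keeps 320.
Round 1 (the defendant proposes): the plaintiff can get 320 next round, worth 0.68 × 320 = 217.6 now. The defendant offers 217.6 and keeps 1000 − 217.6 = 782.4.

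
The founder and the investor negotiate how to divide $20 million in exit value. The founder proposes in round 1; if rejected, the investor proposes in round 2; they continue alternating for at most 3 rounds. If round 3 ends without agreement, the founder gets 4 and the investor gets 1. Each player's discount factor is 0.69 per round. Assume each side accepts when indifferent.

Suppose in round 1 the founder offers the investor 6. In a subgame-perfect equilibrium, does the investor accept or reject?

Accept

Work out the investor's continuation value if the offer is rejected.
Round 3 (the founder proposes): the investor gets 1 if talks fail, so the founder offers 1 and keeps 19.
Round 2 (the investor proposes): the founder can get 19 next round, worth 0.69 × 19 = 13.11 now. The investor offers 13.11 and keeps 20 − 13.11 = 6.89.
So by rejecting in round 1, the investor gets 6.89 next round, worth 0.69 × 6.89 = 4.7541 now.
Offer 6 ≥ 4.7541, so the investor accepts.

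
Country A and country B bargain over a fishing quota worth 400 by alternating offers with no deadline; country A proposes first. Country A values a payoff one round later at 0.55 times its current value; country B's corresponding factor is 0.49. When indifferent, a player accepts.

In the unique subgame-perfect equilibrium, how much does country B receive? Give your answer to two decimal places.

120.74

In a stationary SPE each proposer offers the other exactly their discounted continuation value.
If country A keeps x when proposing and country B keeps y when proposing, then x = 400 − 0.49y and y = 400 − 0.55x.
Solving: x = 400(1 − 0.49) / (1 − 0.55·0.49) = 204 / 0.7305 ≈ 279.2608.
Country B gets 400 − 279.2608 ≈ 120.7392.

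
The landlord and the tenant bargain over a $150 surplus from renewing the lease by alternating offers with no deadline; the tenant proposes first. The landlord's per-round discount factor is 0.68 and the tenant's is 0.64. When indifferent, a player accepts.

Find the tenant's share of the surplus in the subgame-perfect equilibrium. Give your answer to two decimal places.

84.99

In a stationary SPE each proposer offers the other exactly their discounted continuation value.
If the tenant keeps x when proposing and the landlord keeps y when proposing, then x = 150 − 0.68y and y = 150 − 0.64x.
Solving: x = 150(1 − 0.68) / (1 − 0.64·0.68) = 48 / 0.5648 ≈ 84.9858.
The landlord gets 150 − 84.9858 ≈ 65.0142.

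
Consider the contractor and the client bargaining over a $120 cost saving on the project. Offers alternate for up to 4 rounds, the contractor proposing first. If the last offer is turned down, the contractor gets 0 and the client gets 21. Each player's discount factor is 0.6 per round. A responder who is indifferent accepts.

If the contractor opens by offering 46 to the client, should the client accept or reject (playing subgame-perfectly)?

Work out the client's continuation value if the offer is rejected.
Round 4 (the client proposes): rejection yields 0 for the contractor; the client offers 0 and keeps 120.
Round 3 (the contractor proposes): the client can get 120 next round, worth 0.6 × 120 = 72 now; the contractor offers that and keeps 48.
Round 2 (the client proposes): the contractor can get 48 next round, worth 0.6 × 48 = 28.8 now; the client offers that and keeps 91.2.
So by rejecting in round 1, the client gets 91.2 next round, worth 0.6 × 91.2 = 54.72 now.
Offer 46 < 54.72, so the client rejects.

Reject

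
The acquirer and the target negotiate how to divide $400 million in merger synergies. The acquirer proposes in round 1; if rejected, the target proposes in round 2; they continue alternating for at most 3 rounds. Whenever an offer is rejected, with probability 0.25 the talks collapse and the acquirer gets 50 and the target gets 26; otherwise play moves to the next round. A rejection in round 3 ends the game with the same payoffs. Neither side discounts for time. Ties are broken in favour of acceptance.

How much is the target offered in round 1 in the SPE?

86.75

Round 3 (the acquirer proposes): the target gets 26 if talks fail, so the acquirer offers 26 and keeps 374.
Round 2 (the target proposes): rejecting gives the acquirer an expected 0.75 × 374 + 0.25 × 50 = 293. The target offers 293 and keeps 400 − 293 = 107.
Round 1 (the acquirer proposes): rejecting gives the target an expected 0.75 × 107 + 0.25 × 26 = 86.75, so the acquirer offers 86.75, keeping 313.25.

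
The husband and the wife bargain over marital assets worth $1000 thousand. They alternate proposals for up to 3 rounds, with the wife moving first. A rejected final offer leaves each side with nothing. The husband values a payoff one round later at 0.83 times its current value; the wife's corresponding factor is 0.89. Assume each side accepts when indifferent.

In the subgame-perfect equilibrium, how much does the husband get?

91.3

Work backward from the last round.
Round 3 (the wife proposes): rejection yields 0 for the husband; the wife offers 0 and keeps 1000.
Round 2 (the husband proposes): the wife can get 1000 next round, worth 0.89 × 1000 = 890 now, so the husband offers 890, keeping 110.
Round 1 (the wife proposes): the husband can get 110 next round, worth 0.83 × 110 = 91.3 now. The wife offers 91.3 and keeps 1000 − 91.3 = 908.7.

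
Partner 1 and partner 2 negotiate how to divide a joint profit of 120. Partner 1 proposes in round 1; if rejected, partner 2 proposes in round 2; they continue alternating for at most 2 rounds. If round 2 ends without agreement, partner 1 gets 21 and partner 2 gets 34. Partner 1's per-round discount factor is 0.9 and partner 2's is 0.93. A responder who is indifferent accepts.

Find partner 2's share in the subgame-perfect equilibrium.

92.07

Work backward from the last round.
Round 2 (partner 2 proposes): partner 1 gets 21 if talks fail, so partner 2 offers 21 and keeps 99.
Round 1 (partner 1 proposes): partner 2 can get 99 next round, worth 0.93 × 99 = 92.07 now, so partner 1 offers 92.07, keeping 27.93.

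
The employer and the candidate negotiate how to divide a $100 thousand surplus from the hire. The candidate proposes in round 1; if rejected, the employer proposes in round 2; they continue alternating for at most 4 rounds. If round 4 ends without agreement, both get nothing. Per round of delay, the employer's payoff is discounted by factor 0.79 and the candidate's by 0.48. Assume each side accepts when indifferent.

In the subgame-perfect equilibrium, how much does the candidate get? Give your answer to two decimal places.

28.96

Solve by backward induction from round 4.
Round 4 (the employer proposes): rejection yields 0 for the candidate; the employer offers 0 and keeps 100.
Round 3 (the candidate proposes): the employer can get 100 next round, worth 0.79 × 100 = 79 now. The candidate offers 79 and keeps 100 − 79 = 21.
Round 2 (the employer proposes): the candidate can get 21 next round, worth 0.48 × 21 = 10.08 now; the employer offers that and keeps 89.92.
Round 1 (the candidate proposes): the employer can get 89.92 next round, worth 0.79 × 89.92 = 71.0368 now, so the candidate offers 71.0368, keeping 28.9632.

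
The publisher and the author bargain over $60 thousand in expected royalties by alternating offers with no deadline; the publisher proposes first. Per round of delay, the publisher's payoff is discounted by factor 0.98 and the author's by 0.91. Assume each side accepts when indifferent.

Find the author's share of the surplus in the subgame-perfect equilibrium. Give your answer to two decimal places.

When the publisher proposes, the author accepts any offer worth at least 0.91 times what the author would get by proposing next round; and vice versa.
This gives x = 60 − 0.91y and y = 60 − 0.98x, where x and y are each side's share when it proposes.
Hence (1 − 0.91·0.98)x = 60(1 − 0.91), i.e. 0.1082·x = 5.4.
x ≈ 49.9076; the author's share is 60 − x ≈ 10.0924.

10.09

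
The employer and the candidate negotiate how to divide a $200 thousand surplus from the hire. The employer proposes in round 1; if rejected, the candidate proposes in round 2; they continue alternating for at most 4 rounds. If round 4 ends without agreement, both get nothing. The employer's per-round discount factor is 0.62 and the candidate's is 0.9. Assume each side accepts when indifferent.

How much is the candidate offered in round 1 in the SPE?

Round 4 (the candidate proposes): rejection yields 0 for the employer; the candidate offers 0 and keeps 200.
Round 3 (the employer proposes): the candidate can get 200 next round, worth 0.9 × 200 = 180 now, so the employer offers 180, keeping 20.
Round 2 (the candidate proposes): the employer can get 20 next round, worth 0.62 × 20 = 12.4 now; the candidate offers that and keeps 187.6.
Round 1 (the employer proposes): the candidate can get 187.6 next round, worth 0.9 × 187.6 = 168.84 now. The employer offers 168.84 and keeps 200 − 168.84 = 31.16.

168.84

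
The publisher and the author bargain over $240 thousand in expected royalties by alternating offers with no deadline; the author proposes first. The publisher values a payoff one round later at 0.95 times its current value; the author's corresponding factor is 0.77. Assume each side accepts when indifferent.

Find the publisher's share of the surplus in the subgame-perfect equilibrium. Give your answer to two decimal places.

195.31

Let x be the author's share when the author proposes and y be the publisher's share when the publisher proposes.
The publisher accepts iff offered ≥ 0.95·y, so x = 240 − 0.95y. Symmetrically y = 240 − 0.77x.
Substituting: x = 240 − 0.95(240 − 0.77x), giving x(1 − 0.77·0.95) = 240(1 − 0.95).
So x = 240 × 0.05 / 0.2685 ≈ 44.6927, and the publisher receives 240 − x ≈ 195.3073.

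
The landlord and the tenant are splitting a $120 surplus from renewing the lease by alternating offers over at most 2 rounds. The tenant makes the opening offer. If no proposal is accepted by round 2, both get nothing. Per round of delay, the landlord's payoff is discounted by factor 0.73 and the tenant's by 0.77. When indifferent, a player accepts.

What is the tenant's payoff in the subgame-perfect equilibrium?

Work backward from the last round.
Round 2 (the landlord proposes): the tenant will accept anything ≥ 0, so the landlord offers 0 and keeps 120.
Round 1 (the tenant proposes): the landlord can get 120 next round, worth 0.73 × 120 = 87.6 now. The tenant offers 87.6 and keeps 120 − 87.6 = 32.4.

32.4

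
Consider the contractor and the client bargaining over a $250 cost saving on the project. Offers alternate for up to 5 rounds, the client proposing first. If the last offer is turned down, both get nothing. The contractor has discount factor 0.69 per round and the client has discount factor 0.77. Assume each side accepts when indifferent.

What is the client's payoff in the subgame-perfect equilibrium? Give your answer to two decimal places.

189.25

Round 5 (the client proposes): the contractor will accept anything ≥ 0, so the client offers 0 and keeps 250.
Round 4 (the contractor proposes): the client can get 250 next round, worth 0.77 × 250 = 192.5 now; the contractor offers that and keeps 57.5.
Round 3 (the client proposes): the contractor can get 57.5 next round, worth 0.69 × 57.5 = 39.675 now, so the client offers 39.675, keeping 210.325.
Round 2 (the contractor proposes): the client can get 210.325 next round, worth 0.77 × 210.325 = 161.95025 now. The contractor offers 161.95025 and keeps 250 − 161.95025 = 88.04975.
Round 1 (the client proposes): the contractor can get 88.04975 next round, worth 0.69 × 88.04975 = 60.7543275 now, so the client offers 60.7543275, keeping 189.2456725.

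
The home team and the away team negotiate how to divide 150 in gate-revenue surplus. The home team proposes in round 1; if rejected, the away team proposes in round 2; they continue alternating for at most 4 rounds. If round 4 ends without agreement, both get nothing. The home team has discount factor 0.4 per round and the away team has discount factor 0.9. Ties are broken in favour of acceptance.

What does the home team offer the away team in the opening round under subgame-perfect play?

By backward induction:
Round 4 (the away team proposes): the home team will accept anything ≥ 0, so the away team offers 0 and keeps 150.
Round 3 (the home team proposes): the away team can get 150 next round, worth 0.9 × 150 = 135 now. The home team offers 135 and keeps 150 − 135 = 15.
Round 2 (the away team proposes): the home team can get 15 next round, worth 0.4 × 15 = 6 now; the away team offers that and keeps 144.
Round 1 (the home team proposes): the away team can get 144 next round, worth 0.9 × 144 = 129.6 now. The home team offers 129.6 and keeps 150 − 129.6 = 20.4.

129.6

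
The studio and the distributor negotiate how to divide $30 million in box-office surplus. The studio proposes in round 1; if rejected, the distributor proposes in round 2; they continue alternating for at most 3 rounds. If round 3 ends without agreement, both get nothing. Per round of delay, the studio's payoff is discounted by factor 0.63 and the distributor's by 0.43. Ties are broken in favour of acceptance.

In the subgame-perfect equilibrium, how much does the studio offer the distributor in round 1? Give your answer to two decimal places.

Round 3 (the studio proposes): rejection yields 0 for the distributor; the studio offers 0 and keeps 30.
Round 2 (the distributor proposes): the studio can get 30 next round, worth 0.63 × 30 = 18.9 now, so the distributor offers 18.9, keeping 11.1.
Round 1 (the studio proposes): the distributor can get 11.1 next round, worth 0.43 × 11.1 = 4.773 now; the studio offers that and keeps 25.227.

4.77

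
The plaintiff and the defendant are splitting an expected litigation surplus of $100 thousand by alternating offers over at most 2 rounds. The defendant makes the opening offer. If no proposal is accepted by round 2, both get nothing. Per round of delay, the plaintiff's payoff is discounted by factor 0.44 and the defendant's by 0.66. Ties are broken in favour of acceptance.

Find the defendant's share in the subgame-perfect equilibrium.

Round 2 (the plaintiff proposes): the defendant will accept anything ≥ 0, so the plaintiff offers 0 and keeps 100.
Round 1 (the defendant proposes): the plaintiff can get 100 next round, worth 0.44 × 100 = 44 now, so the defendant offers 44, keeping 56.

56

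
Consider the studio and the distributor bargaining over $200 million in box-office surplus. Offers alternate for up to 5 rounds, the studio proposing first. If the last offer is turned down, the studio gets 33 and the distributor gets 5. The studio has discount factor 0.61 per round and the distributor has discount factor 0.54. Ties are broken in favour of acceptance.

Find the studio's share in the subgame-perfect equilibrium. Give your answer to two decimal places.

143.46

By backward induction:
Round 5 (the studio proposes): the distributor gets 5 if talks fail, so the studio offers 5 and keeps 195.
Round 4 (the distributor proposes): the studio can get 195 next round, worth 0.61 × 195 = 118.95 now; the distributor offers that and keeps 81.05.
Round 3 (the studio proposes): the distributor can get 81.05 next round, worth 0.54 × 81.05 = 43.767 now, so the studio offers 43.767, keeping 156.233.
Round 2 (the distributor proposes): the studio can get 156.233 next round, worth 0.61 × 156.233 = 95.30213 now, so the distributor offers 95.30213, keeping 104.69787.
Round 1 (the studio proposes): the distributor can get 104.69787 next round, worth 0.54 × 104.69787 = 56.5368498 now; the studio offers that and keeps 143.4631502.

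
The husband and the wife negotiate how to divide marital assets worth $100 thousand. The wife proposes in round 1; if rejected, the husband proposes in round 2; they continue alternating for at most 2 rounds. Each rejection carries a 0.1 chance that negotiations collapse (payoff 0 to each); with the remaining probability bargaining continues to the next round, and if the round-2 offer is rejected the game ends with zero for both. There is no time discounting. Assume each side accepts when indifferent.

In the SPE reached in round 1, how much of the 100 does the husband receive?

90

Round 2 (the husband proposes): the wife will accept anything ≥ 0, so the husband offers 0 and keeps 100.
Round 1 (the wife proposes): rejecting gives the husband an expected 0.9 × 100 = 90, so the wife offers 90, keeping 10.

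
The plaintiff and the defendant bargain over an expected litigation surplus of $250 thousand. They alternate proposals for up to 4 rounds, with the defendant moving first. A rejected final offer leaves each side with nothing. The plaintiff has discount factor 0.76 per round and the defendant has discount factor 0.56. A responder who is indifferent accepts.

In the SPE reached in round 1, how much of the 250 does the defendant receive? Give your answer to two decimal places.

Round 4 (the plaintiff proposes): rejection yields 0 for the defendant; the plaintiff offers 0 and keeps 250.
Round 3 (the defendant proposes): the plaintiff can get 250 next round, worth 0.76 × 250 = 190 now; the defendant offers that and keeps 60.
Round 2 (the plaintiff proposes): the defendant can get 60 next round, worth 0.56 × 60 = 33.6 now, so the plaintiff offers 33.6, keeping 216.4.
Round 1 (the defendant proposes): the plaintiff can get 216.4 next round, worth 0.76 × 216.4 = 164.464 now. The defendant offers 164.464 and keeps 250 − 164.464 = 85.536.

85.54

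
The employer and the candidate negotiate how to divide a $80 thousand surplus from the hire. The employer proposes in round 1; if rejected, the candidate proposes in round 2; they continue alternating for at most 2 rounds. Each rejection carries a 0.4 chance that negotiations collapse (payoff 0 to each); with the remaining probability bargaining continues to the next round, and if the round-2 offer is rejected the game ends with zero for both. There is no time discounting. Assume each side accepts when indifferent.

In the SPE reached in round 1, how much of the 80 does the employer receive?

32

By backward induction:
Round 2 (the candidate proposes): rejection yields 0 for the employer; the candidate offers 0 and keeps 80.
Round 1 (the employer proposes): rejecting gives the candidate an expected 0.6 × 80 = 48, so the employer offers 48, keeping 32.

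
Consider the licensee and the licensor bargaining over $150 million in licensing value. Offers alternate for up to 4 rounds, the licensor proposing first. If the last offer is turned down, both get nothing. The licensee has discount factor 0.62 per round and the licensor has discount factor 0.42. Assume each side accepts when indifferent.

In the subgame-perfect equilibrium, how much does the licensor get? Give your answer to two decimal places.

By backward induction:
Round 4 (the licensee proposes): rejection yields 0 for the licensor; the licensee offers 0 and keeps 150.
Round 3 (the licensor proposes): the licensee can get 150 next round, worth 0.62 × 150 = 93 now; the licensor offers that and keeps 57.
Round 2 (the licensee proposes): the licensor can get 57 next round, worth 0.42 × 57 = 23.94 now, so the licensee offers 23.94, keeping 126.06.
Round 1 (the licensor proposes): the licensee can get 126.06 next round, worth 0.62 × 126.06 = 78.1572 now. The licensor offers 78.1572 and keeps 150 − 78.1572 = 71.8428.

71.84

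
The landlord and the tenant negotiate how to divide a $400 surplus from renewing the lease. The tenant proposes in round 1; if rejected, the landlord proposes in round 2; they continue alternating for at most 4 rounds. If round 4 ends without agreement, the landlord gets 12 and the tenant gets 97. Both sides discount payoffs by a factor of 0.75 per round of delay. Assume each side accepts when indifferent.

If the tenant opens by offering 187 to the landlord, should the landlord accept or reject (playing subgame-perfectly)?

Round 4 (the landlord proposes): the tenant gets 97 if talks fail, so the landlord offers 97 and keeps 303.
Round 3 (the tenant proposes): the landlord can get 303 next round, worth 0.75 × 303 = 227.25 now, so the tenant offers 227.25, keeping 172.75.
Round 2 (the landlord proposes): the tenant can get 172.75 next round, worth 0.75 × 172.75 = 129.5625 now; the landlord offers that and keeps 270.4375.
So by rejecting in round 1, the landlord gets 270.4375 next round, worth 0.75 × 270.4375 = 202.828125 now.
Offer 187 < 202.828125, so the landlord rejects.

Reject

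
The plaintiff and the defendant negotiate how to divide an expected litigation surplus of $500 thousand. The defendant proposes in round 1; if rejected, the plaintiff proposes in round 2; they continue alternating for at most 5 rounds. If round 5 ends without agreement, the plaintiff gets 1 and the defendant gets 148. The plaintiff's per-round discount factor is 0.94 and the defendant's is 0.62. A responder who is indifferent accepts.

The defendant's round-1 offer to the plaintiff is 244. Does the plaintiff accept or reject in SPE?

Reject

Round 5 (the defendant proposes): the plaintiff gets 1 if talks fail, so the defendant offers 1 and keeps 499.
Round 4 (the plaintiff proposes): the defendant can get 499 next round, worth 0.62 × 499 = 309.38 now, so the plaintiff offers 309.38, keeping 190.62.
Round 3 (the defendant proposes): the plaintiff can get 190.62 next round, worth 0.94 × 190.62 = 179.1828 now; the defendant offers that and keeps 320.8172.
Round 2 (the plaintiff proposes): the defendant can get 320.8172 next round, worth 0.62 × 320.8172 = 198.906664 now; the plaintiff offers that and keeps 301.093336.
So by rejecting in round 1, the plaintiff gets 301.093336 next round, worth 0.94 × 301.093336 = 283.02773584 now.
Offer 244 < 283.02773584, so the plaintiff rejects.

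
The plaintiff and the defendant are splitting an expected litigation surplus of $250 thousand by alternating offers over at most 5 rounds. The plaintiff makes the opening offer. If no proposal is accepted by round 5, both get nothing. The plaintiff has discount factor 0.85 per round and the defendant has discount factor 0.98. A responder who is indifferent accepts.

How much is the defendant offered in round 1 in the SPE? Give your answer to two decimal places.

Round 5 (the plaintiff proposes): rejection yields 0 for the defendant; the plaintiff offers 0 and keeps 250.
Round 4 (the defendant proposes): the plaintiff can get 250 next round, worth 0.85 × 250 = 212.5 now; the defendant offers that and keeps 37.5.
Round 3 (the plaintiff proposes): the defendant can get 37.5 next round, worth 0.98 × 37.5 = 36.75 now, so the plaintiff offers 36.75, keeping 213.25.
Round 2 (the defendant proposes): the plaintiff can get 213.25 next round, worth 0.85 × 213.25 = 181.2625 now, so the defendant offers 181.2625, keeping 68.7375.
Round 1 (the plaintiff proposes): the defendant can get 68.7375 next round, worth 0.98 × 68.7375 = 67.36275 now, so the plaintiff offers 67.36275, keeping 182.63725.

67.36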